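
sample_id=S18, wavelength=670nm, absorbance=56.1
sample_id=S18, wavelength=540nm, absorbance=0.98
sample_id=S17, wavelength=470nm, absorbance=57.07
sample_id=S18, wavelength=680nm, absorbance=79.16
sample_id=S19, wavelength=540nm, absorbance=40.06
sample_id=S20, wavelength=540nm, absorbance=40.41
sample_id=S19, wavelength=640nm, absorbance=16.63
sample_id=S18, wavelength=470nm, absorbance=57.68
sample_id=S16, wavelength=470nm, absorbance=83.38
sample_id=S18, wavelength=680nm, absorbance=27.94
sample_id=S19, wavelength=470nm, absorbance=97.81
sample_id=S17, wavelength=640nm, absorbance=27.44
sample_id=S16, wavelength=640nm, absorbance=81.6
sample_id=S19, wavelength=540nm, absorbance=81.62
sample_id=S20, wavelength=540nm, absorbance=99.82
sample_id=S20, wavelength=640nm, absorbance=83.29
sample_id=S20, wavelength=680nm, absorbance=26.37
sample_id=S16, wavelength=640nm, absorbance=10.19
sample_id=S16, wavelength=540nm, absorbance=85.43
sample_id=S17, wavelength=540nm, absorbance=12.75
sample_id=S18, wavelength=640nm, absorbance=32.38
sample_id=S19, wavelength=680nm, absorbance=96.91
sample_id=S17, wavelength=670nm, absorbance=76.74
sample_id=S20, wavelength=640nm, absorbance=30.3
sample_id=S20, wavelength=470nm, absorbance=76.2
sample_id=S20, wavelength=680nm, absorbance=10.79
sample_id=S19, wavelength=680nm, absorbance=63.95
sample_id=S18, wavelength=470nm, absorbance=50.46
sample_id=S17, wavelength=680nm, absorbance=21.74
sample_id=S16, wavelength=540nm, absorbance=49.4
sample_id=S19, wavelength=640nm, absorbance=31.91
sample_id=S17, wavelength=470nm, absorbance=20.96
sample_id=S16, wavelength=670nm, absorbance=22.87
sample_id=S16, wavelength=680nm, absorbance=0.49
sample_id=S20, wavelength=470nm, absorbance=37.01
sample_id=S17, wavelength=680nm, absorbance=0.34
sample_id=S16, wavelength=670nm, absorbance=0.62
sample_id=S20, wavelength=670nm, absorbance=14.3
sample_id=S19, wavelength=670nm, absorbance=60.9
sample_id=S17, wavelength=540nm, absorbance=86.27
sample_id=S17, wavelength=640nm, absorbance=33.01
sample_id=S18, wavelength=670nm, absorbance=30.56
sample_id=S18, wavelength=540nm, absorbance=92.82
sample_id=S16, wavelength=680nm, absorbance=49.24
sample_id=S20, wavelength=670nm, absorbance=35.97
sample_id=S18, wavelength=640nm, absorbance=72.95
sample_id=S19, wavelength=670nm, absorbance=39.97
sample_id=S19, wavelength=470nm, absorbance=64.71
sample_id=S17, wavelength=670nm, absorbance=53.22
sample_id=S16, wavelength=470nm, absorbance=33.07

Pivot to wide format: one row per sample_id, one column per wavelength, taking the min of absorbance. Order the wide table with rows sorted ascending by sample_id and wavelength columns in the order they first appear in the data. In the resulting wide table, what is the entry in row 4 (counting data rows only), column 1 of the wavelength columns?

With rows sorted ascending by sample_id, row 4 is sample_id=S19. wavelength columns in first-appearance order: 670nm, 540nm, 470nm, 680nm, 640nm; column 1 is 670nm.
Long rows with sample_id=S19, wavelength=670nm: min(60.9, 39.97) = 39.97.

39.97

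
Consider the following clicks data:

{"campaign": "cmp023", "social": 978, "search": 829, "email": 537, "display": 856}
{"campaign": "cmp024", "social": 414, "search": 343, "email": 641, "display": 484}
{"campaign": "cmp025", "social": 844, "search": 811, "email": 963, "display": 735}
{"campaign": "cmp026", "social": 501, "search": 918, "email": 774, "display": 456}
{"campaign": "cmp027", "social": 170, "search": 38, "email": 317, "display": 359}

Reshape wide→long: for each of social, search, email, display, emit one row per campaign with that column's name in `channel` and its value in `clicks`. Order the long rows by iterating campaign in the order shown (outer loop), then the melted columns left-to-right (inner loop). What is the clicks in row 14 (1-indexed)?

918

20 rows total (5 × 4). Row 14: index ⌊(14-1)/4⌋ = 3 into campaign → cmp026; (14-1) mod 4 = 1 into the melted columns → search.
So row 14 is (cmp026, search, 918); clicks = 918.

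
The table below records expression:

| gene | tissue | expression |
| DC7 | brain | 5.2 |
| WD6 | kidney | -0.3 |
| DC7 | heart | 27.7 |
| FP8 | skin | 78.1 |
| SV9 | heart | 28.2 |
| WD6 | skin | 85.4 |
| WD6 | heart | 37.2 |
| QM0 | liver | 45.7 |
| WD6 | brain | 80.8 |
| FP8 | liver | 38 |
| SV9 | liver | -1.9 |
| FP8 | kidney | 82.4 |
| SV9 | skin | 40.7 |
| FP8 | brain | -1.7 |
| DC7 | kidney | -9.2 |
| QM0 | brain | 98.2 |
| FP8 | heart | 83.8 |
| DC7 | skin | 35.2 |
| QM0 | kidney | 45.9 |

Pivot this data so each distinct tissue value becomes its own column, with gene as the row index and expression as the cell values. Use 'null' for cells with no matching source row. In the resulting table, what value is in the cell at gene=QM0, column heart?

null

No long-format row has gene=QM0 and tissue=heart, so the cell is null.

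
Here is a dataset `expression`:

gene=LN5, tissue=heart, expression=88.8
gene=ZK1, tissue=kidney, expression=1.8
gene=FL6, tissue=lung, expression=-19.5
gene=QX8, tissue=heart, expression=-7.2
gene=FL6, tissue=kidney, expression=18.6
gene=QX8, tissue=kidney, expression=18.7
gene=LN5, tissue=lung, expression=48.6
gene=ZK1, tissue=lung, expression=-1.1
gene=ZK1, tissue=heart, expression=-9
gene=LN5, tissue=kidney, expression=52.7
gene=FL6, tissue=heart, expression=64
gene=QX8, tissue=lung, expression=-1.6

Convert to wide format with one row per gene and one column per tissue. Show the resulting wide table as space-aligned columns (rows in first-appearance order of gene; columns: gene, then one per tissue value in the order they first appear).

gene  heart  kidney  lung 
LN5   88.8   52.7    48.6 
ZK1   -9     1.8     -1.1 
FL6   64     18.6    -19.5
QX8   -7.2   18.7    -1.6 

Columns: gene plus the 3 distinct tissue values (heart, kidney, lung).
For example, row LN5 column heart takes expression=88.8 from the long row (LN5, heart).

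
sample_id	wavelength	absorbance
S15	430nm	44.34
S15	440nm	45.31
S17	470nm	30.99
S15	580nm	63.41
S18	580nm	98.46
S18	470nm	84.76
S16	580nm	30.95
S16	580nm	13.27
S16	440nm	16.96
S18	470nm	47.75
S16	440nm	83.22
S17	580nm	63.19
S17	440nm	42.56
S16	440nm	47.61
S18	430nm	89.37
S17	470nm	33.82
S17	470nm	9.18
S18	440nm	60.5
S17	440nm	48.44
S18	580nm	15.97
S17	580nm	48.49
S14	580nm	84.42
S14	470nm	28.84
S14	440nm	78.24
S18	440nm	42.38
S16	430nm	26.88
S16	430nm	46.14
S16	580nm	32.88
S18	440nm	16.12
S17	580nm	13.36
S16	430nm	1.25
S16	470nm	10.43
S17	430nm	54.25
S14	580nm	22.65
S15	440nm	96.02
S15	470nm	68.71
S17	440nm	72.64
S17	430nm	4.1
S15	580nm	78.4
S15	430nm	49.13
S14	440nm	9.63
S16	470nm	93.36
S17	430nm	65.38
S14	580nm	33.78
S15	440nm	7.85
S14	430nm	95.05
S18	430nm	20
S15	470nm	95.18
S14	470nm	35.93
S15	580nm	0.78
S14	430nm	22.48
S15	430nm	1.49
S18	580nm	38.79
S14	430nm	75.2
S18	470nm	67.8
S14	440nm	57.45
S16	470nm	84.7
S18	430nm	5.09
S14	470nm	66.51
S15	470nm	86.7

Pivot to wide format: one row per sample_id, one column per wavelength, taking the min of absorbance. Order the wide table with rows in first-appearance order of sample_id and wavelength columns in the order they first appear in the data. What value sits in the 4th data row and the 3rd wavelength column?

10.43

With rows in first-appearance order of sample_id, row 4 is sample_id=S16. wavelength columns in first-appearance order: 430nm, 440nm, 470nm, 580nm; column 3 is 470nm.
Long rows with sample_id=S16, wavelength=470nm: min(10.43, 93.36, 84.7) = 10.43.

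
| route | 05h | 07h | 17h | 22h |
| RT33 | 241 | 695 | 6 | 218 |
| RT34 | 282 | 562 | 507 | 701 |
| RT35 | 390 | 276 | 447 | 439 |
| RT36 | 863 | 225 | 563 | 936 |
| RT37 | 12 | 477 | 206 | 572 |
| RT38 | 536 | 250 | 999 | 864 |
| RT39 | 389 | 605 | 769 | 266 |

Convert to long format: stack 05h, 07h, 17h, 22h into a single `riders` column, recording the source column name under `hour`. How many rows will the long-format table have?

7 route values × 4 melted columns = 28 rows.

28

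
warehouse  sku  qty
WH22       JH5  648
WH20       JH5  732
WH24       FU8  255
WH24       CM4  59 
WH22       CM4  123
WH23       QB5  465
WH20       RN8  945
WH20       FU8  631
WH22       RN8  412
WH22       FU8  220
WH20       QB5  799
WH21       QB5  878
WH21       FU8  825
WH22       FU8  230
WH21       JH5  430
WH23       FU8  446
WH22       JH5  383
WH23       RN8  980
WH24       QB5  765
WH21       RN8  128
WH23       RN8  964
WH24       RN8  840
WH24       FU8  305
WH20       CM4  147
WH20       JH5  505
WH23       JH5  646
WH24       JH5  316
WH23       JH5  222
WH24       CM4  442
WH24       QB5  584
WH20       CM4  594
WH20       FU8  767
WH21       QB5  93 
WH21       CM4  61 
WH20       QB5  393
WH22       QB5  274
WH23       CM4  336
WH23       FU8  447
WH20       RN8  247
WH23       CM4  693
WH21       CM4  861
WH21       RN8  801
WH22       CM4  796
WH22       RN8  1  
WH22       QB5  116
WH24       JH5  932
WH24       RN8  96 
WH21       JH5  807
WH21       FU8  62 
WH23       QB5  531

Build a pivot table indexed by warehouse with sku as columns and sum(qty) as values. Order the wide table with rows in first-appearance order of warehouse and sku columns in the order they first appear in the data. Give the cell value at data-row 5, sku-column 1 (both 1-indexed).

1237

With rows in first-appearance order of warehouse, row 5 is warehouse=WH21. sku columns in first-appearance order: JH5, FU8, CM4, QB5, RN8; column 1 is JH5.
Long rows with warehouse=WH21, sku=JH5: 430 + 807 = 1237.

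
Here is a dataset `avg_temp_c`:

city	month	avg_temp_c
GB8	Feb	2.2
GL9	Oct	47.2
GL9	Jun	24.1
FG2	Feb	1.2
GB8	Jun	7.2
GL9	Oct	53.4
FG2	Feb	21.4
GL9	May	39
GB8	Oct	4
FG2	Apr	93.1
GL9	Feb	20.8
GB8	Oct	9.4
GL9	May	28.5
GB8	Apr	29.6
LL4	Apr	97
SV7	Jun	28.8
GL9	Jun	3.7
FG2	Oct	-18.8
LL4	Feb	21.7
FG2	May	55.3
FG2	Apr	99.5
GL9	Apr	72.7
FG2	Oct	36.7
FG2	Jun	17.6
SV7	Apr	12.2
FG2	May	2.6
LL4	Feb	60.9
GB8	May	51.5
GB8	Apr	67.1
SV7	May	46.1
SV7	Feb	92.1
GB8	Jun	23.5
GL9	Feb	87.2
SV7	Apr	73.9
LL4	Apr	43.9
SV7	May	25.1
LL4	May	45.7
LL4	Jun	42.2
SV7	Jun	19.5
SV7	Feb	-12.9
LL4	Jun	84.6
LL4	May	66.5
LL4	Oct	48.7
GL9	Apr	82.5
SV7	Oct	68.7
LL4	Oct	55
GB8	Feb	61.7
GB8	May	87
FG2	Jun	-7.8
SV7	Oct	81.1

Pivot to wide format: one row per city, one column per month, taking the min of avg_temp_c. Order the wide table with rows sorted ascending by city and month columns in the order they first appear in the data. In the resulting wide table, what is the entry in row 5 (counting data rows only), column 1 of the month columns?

With rows sorted ascending by city, row 5 is city=SV7. month columns in first-appearance order: Feb, Oct, Jun, May, Apr; column 1 is Feb.
Long rows with city=SV7, month=Feb: min(92.1, -12.9) = -12.9.

-12.9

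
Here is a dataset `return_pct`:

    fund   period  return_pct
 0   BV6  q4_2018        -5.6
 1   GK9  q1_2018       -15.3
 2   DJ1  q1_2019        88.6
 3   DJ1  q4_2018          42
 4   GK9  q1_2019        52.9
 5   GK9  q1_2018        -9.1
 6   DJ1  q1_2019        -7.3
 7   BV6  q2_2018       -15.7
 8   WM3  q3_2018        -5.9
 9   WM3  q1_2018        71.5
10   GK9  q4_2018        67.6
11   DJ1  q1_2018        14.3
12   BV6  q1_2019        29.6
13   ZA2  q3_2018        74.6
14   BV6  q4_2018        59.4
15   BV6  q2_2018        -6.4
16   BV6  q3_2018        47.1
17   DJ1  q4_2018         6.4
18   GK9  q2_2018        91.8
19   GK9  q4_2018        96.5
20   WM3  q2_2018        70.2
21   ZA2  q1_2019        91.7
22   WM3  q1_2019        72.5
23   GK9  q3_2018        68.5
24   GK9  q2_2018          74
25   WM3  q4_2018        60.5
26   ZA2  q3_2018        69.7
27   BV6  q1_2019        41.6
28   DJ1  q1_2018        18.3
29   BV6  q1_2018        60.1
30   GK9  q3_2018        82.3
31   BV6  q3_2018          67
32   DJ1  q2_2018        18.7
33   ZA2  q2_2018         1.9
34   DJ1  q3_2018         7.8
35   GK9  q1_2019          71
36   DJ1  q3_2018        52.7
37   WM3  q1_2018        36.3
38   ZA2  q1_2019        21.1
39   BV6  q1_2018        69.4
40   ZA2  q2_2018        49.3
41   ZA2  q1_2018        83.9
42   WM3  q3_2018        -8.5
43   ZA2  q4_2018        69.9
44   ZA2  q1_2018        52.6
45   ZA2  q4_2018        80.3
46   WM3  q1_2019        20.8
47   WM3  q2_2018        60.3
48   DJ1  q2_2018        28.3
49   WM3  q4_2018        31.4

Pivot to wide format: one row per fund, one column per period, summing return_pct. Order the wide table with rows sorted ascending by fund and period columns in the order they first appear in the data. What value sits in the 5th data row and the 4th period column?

51.2

With rows sorted ascending by fund, row 5 is fund=ZA2. period columns in first-appearance order: q4_2018, q1_2018, q1_2019, q2_2018, q3_2018; column 4 is q2_2018.
Long rows with fund=ZA2, period=q2_2018: 1.9 + 49.3 = 51.2.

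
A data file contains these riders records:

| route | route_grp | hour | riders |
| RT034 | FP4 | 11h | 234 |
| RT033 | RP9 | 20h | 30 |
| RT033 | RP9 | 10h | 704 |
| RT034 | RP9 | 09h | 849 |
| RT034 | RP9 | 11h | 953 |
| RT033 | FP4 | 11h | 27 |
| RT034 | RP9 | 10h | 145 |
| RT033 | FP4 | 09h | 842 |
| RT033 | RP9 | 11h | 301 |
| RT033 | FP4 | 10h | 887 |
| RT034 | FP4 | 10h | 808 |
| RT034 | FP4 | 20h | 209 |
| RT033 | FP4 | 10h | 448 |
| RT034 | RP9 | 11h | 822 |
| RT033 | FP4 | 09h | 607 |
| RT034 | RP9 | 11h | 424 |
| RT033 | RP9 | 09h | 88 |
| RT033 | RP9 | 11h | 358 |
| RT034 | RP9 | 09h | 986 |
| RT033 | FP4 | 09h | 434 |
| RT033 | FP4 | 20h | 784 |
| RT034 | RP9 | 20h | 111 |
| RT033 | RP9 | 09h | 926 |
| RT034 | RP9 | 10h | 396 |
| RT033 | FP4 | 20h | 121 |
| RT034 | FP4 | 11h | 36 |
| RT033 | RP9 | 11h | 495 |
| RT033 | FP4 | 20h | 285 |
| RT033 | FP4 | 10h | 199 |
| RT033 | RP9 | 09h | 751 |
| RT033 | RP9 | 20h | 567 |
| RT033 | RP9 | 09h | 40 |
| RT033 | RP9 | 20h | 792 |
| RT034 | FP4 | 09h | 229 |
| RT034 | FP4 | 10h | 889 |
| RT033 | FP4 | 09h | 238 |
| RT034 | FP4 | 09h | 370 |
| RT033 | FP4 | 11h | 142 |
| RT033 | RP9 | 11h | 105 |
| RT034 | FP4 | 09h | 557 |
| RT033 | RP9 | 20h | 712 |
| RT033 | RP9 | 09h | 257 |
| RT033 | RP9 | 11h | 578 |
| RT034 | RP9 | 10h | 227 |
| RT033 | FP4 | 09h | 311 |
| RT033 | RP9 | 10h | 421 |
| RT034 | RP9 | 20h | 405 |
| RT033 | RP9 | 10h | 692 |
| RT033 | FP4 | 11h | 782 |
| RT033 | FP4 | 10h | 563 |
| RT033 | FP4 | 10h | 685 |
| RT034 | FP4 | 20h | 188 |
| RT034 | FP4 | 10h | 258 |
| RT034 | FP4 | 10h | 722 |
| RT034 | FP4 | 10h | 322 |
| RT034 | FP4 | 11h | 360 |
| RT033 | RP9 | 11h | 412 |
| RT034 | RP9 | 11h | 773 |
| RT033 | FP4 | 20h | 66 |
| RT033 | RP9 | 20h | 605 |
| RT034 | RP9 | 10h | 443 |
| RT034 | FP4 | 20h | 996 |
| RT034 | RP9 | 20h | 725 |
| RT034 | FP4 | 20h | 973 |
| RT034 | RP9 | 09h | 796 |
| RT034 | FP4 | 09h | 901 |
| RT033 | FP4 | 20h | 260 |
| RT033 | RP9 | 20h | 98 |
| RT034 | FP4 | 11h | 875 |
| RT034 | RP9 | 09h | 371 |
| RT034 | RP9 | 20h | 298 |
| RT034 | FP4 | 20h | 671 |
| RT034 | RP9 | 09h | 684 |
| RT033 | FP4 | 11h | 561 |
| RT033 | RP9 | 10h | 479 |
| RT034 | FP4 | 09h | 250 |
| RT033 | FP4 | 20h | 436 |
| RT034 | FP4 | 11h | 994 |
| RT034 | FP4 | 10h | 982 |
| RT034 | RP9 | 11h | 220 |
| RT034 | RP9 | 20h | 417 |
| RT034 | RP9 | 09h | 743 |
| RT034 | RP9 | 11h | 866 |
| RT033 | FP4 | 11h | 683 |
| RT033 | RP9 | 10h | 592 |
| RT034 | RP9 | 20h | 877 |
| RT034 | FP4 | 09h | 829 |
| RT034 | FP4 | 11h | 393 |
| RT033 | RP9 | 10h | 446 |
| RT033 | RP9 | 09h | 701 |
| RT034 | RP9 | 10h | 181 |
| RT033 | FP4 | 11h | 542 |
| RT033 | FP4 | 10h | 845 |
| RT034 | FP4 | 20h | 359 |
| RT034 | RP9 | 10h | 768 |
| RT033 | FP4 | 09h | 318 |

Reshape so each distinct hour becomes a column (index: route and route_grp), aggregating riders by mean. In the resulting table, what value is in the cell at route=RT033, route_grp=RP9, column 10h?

555.67

Rows with route=RT033, route_grp=RP9 and hour=10h: riders values are 704, 421, 692, 479, 592, 446.
(704 + 421 + 692 + 479 + 592 + 446) / 6 = 555.67.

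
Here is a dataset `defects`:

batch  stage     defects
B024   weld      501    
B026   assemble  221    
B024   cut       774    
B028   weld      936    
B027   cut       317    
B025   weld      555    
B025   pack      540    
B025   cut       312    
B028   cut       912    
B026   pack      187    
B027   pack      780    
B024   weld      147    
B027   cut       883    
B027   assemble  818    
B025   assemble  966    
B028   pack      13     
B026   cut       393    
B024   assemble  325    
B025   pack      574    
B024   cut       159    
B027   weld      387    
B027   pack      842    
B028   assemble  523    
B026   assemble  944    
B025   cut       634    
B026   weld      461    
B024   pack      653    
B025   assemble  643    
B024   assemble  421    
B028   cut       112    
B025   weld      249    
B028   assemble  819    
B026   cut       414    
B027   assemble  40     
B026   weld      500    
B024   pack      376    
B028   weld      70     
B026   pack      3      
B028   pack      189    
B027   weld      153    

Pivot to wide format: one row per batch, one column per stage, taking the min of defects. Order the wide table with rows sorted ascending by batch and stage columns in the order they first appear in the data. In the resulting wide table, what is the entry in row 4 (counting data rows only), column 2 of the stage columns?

With rows sorted ascending by batch, row 4 is batch=B027. stage columns in first-appearance order: weld, assemble, cut, pack; column 2 is assemble.
Long rows with batch=B027, stage=assemble: min(818, 40) = 40.

40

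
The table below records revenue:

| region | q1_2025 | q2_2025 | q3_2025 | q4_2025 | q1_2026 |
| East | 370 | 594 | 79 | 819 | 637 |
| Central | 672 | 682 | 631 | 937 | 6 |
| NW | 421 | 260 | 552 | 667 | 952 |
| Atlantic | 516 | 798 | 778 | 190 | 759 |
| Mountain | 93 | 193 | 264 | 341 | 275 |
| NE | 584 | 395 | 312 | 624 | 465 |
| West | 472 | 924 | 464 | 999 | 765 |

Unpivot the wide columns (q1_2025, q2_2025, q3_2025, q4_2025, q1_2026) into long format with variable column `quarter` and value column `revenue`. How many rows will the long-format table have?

7 region values × 5 melted columns = 35 rows.

35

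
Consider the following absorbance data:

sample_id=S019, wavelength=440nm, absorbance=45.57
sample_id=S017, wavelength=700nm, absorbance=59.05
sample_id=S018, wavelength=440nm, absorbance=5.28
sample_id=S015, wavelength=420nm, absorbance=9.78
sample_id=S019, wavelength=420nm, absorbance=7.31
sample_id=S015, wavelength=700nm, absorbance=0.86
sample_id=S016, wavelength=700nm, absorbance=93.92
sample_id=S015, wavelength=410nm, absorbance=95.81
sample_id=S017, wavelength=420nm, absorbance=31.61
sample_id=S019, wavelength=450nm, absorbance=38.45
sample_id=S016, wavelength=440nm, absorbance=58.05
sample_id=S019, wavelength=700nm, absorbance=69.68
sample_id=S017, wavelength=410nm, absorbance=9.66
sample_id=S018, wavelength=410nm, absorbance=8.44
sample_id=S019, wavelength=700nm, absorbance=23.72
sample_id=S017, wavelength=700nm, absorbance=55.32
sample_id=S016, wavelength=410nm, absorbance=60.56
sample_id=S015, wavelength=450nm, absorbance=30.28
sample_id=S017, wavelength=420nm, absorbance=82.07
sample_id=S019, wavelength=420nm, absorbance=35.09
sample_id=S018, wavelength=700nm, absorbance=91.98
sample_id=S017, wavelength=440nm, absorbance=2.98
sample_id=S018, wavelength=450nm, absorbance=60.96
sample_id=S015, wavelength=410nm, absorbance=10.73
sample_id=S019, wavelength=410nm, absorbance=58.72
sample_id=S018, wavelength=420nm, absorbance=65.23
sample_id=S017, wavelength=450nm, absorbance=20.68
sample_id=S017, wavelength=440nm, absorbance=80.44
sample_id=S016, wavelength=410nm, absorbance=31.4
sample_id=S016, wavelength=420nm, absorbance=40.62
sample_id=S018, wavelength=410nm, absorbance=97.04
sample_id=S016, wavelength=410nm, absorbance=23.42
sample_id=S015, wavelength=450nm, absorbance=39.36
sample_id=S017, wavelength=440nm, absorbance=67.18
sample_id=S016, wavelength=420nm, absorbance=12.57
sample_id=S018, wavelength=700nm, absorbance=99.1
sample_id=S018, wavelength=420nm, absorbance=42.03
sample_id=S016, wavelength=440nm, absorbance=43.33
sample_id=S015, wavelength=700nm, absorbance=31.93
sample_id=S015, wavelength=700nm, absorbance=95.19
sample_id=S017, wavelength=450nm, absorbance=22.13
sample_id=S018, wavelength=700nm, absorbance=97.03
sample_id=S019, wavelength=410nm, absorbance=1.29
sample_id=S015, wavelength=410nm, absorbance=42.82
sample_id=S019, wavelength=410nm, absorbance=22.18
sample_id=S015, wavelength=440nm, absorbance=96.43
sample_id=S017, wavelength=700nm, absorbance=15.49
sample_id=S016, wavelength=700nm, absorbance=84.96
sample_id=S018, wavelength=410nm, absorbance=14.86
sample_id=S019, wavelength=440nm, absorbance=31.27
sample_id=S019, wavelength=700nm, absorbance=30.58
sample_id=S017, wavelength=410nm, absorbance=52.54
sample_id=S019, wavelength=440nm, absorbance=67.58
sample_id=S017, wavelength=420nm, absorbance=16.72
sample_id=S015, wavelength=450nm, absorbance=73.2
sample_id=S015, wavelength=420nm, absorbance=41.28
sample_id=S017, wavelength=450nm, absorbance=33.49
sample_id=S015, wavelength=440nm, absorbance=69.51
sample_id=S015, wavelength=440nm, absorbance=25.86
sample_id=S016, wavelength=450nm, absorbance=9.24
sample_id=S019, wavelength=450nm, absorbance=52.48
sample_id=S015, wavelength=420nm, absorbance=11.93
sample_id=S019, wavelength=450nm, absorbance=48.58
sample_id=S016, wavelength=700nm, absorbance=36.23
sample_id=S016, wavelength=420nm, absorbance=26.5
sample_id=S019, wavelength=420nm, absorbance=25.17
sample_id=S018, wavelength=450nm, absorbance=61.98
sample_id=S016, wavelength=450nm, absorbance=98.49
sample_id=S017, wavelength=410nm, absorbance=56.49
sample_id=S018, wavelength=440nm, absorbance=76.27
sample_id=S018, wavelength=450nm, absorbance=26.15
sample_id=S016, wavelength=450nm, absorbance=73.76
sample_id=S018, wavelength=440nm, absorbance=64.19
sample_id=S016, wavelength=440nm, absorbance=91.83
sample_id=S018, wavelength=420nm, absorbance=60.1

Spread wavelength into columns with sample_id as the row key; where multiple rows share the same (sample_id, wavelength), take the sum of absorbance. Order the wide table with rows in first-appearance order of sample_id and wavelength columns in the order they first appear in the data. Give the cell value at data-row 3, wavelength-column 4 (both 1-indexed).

With rows in first-appearance order of sample_id, row 3 is sample_id=S018. wavelength columns in first-appearance order: 440nm, 700nm, 420nm, 410nm, 450nm; column 4 is 410nm.
Long rows with sample_id=S018, wavelength=410nm: 8.44 + 97.04 + 14.86 = 120.34.

120.34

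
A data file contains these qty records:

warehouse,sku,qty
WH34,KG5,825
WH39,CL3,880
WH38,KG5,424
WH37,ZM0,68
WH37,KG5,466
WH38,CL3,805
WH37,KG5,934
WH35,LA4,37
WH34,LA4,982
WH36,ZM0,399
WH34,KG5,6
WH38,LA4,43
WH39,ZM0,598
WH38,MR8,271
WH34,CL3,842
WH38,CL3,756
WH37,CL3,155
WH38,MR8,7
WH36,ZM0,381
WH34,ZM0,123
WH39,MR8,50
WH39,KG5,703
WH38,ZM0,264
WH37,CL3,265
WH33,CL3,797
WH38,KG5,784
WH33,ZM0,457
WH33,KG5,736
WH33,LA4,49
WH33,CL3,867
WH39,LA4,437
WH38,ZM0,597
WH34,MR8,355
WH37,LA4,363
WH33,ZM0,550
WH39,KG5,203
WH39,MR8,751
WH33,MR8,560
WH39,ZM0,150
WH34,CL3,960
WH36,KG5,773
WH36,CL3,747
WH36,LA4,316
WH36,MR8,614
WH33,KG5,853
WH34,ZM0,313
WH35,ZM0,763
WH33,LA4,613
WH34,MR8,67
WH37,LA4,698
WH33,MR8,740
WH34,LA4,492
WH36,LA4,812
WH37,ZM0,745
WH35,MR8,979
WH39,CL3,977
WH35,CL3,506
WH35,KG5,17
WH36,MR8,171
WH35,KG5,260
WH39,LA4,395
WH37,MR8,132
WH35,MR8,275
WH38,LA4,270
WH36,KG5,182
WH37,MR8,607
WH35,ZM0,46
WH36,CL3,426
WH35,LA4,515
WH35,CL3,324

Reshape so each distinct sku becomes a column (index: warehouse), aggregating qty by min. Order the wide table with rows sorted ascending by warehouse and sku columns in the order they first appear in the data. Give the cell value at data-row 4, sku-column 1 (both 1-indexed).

182

With rows sorted ascending by warehouse, row 4 is warehouse=WH36. sku columns in first-appearance order: KG5, CL3, ZM0, LA4, MR8; column 1 is KG5.
Long rows with warehouse=WH36, sku=KG5: min(773, 182) = 182.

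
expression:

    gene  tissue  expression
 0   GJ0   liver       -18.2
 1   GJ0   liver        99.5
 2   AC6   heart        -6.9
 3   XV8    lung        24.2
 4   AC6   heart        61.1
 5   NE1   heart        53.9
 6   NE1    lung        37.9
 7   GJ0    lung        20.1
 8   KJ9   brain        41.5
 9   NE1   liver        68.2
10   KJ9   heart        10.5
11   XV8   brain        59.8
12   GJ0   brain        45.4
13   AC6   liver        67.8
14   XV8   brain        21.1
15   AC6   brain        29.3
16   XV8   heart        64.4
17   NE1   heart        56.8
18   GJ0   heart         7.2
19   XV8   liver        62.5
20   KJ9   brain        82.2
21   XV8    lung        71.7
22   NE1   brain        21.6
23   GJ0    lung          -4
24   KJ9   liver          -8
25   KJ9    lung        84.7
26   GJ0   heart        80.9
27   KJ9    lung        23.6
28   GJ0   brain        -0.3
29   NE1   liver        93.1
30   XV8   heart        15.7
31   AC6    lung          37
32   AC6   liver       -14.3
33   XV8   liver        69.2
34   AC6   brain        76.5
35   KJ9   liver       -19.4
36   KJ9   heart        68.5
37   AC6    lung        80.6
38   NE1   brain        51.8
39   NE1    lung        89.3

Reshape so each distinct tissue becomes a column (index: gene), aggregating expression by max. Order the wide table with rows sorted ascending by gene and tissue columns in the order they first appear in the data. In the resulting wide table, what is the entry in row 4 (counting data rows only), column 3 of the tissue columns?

89.3

With rows sorted ascending by gene, row 4 is gene=NE1. tissue columns in first-appearance order: liver, heart, lung, brain; column 3 is lung.
Long rows with gene=NE1, tissue=lung: max(37.9, 89.3) = 89.3.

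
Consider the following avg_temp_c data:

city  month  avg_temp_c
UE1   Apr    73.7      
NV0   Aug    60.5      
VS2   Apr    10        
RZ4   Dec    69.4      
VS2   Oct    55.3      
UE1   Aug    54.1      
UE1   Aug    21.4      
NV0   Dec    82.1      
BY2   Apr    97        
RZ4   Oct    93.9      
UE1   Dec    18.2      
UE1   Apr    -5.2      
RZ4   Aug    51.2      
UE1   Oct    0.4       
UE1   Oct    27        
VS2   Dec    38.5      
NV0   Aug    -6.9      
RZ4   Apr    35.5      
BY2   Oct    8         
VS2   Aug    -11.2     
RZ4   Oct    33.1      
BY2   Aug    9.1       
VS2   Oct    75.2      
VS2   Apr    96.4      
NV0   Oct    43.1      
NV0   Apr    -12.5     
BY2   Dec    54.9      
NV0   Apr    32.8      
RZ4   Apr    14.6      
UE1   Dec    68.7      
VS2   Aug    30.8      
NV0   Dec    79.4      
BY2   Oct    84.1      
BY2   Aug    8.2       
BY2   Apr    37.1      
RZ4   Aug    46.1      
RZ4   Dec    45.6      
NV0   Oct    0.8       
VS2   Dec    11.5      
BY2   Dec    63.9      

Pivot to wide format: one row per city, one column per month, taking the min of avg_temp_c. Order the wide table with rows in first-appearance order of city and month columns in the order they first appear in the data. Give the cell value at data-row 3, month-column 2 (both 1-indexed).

With rows in first-appearance order of city, row 3 is city=VS2. month columns in first-appearance order: Apr, Aug, Dec, Oct; column 2 is Aug.
Long rows with city=VS2, month=Aug: min(-11.2, 30.8) = -11.2.

-11.2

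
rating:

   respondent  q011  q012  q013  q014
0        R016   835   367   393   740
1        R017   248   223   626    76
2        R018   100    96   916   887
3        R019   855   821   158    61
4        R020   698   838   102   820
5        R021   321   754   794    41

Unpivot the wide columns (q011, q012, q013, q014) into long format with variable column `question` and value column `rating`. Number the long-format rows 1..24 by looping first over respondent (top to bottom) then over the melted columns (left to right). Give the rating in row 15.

24 rows total (6 × 4). Row 15: index ⌊(15-1)/4⌋ = 3 into respondent → R019; (15-1) mod 4 = 2 into the melted columns → q013.
So row 15 is (R019, q013, 158); rating = 158.

158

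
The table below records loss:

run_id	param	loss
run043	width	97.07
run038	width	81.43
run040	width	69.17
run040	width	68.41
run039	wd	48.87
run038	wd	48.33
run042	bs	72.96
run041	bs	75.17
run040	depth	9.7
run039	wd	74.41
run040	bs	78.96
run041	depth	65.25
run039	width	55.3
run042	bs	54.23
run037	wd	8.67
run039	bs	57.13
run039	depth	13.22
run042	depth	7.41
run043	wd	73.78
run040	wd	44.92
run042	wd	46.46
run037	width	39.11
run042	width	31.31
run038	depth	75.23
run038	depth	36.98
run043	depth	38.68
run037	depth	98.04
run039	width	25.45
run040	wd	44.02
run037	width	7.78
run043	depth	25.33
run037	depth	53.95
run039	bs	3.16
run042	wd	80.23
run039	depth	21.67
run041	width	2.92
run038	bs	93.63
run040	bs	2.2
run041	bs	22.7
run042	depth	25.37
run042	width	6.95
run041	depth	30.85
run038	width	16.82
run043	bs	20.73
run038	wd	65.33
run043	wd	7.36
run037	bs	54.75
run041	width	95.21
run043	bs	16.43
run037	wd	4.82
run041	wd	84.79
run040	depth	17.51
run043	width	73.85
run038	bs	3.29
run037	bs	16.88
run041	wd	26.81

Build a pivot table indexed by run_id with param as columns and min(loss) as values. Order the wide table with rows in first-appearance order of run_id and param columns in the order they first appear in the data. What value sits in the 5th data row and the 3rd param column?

54.23

With rows in first-appearance order of run_id, row 5 is run_id=run042. param columns in first-appearance order: width, wd, bs, depth; column 3 is bs.
Long rows with run_id=run042, param=bs: min(72.96, 54.23) = 54.23.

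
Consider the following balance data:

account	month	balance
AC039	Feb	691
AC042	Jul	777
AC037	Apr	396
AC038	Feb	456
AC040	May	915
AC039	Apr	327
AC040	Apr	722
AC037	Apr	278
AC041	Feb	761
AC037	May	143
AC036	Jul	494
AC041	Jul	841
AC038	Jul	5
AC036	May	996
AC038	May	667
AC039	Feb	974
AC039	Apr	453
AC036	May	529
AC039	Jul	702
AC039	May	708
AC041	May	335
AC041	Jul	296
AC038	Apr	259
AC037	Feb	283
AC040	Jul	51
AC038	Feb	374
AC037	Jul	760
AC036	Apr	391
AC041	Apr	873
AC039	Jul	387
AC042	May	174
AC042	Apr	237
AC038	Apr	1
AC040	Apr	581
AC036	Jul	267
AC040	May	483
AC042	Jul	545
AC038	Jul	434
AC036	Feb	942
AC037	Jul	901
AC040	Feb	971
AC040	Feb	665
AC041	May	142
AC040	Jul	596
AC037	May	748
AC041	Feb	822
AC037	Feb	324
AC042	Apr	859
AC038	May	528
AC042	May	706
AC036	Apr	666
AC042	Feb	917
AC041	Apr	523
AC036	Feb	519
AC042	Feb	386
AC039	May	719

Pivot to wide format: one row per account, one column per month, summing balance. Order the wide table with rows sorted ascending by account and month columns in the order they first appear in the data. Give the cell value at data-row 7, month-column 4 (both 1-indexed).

880

With rows sorted ascending by account, row 7 is account=AC042. month columns in first-appearance order: Feb, Jul, Apr, May; column 4 is May.
Long rows with account=AC042, month=May: 174 + 706 = 880.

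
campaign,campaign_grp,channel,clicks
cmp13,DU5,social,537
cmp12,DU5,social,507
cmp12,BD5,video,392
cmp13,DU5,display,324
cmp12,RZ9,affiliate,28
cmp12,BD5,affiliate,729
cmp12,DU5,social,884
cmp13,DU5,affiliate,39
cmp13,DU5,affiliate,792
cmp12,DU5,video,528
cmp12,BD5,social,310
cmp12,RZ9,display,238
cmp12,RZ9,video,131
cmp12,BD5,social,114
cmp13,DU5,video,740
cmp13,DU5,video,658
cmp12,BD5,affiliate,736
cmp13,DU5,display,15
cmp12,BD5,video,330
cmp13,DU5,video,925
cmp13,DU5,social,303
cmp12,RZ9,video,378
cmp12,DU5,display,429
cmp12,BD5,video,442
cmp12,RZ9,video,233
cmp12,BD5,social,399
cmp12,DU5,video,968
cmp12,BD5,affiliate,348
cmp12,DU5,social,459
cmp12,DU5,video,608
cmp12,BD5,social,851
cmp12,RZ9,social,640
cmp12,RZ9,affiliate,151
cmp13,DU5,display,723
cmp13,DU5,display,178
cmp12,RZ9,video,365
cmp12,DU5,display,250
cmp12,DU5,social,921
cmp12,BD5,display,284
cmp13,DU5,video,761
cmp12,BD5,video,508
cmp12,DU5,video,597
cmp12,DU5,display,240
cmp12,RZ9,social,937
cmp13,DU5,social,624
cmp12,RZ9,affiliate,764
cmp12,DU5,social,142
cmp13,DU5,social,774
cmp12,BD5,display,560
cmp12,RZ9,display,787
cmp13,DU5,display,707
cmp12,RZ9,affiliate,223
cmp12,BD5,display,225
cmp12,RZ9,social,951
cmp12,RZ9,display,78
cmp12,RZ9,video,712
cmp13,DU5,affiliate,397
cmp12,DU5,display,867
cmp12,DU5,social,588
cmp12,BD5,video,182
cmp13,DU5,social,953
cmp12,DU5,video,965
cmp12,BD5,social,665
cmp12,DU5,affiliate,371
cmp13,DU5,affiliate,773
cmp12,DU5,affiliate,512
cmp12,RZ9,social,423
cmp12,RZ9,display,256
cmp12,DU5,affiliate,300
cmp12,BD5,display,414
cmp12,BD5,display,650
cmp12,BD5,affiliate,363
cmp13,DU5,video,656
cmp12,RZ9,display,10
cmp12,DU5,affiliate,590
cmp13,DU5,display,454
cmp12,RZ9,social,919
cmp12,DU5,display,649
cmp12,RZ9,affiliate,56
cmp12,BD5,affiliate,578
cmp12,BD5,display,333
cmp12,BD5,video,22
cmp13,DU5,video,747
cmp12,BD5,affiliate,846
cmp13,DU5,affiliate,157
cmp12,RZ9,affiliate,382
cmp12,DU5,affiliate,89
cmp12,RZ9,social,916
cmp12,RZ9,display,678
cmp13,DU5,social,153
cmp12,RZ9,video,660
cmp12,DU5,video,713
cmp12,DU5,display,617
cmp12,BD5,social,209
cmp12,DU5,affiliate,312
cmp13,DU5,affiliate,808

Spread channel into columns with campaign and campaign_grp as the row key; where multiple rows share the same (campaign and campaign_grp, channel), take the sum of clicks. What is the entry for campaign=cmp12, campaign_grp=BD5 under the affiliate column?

3600

Rows with campaign=cmp12, campaign_grp=BD5 and channel=affiliate: clicks values are 729, 736, 348, 363, 578, 846.
729 + 736 + 348 + 363 + 578 + 846 = 3600.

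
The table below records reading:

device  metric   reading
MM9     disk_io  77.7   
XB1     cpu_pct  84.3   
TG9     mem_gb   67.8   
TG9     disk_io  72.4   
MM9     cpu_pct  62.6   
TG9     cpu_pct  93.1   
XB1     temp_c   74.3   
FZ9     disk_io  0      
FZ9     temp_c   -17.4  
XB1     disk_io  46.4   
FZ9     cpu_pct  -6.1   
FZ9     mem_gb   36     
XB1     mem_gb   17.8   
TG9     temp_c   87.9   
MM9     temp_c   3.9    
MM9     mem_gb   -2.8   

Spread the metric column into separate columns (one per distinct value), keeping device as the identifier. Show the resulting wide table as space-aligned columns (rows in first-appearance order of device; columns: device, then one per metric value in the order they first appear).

Columns: device plus the 4 distinct metric values (disk_io, cpu_pct, mem_gb, temp_c).
For example, row MM9 column disk_io takes reading=77.7 from the long row (MM9, disk_io).

device  disk_io  cpu_pct  mem_gb  temp_c
MM9     77.7     62.6     -2.8    3.9   
XB1     46.4     84.3     17.8    74.3  
TG9     72.4     93.1     67.8    87.9  
FZ9     0        -6.1     36      -17.4 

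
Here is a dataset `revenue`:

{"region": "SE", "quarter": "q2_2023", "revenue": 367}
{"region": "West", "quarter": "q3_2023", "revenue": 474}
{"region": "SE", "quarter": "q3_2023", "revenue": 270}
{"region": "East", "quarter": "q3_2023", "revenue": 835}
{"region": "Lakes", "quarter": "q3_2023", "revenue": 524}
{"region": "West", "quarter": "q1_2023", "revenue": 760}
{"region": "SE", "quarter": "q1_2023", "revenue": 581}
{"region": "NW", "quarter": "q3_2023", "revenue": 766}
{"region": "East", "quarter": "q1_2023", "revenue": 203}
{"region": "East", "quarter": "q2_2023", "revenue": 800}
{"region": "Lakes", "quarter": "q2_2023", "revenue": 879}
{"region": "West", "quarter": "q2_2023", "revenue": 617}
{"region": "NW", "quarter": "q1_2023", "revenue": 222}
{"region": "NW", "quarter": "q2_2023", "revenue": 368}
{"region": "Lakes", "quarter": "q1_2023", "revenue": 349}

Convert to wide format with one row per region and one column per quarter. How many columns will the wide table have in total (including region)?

4

1 column for region plus 3 distinct quarter values → 4 columns.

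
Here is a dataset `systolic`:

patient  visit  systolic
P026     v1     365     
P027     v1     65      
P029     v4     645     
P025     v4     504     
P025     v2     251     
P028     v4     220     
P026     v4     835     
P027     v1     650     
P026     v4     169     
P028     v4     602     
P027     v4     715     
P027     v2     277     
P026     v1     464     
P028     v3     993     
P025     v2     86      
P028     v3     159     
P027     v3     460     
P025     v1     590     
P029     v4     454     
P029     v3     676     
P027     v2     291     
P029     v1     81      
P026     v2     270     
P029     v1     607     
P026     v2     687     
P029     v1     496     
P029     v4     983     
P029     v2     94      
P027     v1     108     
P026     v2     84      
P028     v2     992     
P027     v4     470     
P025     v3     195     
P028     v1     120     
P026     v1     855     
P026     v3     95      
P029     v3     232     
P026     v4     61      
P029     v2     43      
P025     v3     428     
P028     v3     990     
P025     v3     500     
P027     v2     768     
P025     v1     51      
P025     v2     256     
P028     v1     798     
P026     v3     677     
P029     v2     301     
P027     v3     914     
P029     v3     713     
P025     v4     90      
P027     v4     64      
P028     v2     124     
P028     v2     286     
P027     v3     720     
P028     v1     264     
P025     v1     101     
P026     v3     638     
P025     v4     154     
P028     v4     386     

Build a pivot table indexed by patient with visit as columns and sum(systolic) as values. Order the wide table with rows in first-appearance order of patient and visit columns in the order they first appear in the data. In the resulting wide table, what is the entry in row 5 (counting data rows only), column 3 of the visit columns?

With rows in first-appearance order of patient, row 5 is patient=P028. visit columns in first-appearance order: v1, v4, v2, v3; column 3 is v2.
Long rows with patient=P028, visit=v2: 992 + 124 + 286 = 1402.

1402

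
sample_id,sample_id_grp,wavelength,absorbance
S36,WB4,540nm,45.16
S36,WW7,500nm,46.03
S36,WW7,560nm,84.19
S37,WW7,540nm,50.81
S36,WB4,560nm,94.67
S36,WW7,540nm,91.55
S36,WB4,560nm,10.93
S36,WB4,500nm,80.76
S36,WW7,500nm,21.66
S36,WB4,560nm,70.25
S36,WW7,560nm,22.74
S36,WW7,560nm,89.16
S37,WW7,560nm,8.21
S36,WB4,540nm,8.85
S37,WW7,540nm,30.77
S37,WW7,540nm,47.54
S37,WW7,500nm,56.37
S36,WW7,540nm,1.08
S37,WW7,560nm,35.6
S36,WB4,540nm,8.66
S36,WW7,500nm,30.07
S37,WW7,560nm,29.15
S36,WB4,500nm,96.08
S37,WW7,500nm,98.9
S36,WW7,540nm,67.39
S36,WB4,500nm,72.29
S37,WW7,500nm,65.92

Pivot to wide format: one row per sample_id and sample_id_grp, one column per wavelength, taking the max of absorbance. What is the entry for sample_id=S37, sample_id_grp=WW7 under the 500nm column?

98.9

Rows with sample_id=S37, sample_id_grp=WW7 and wavelength=500nm: absorbance values are 56.37, 98.9, 65.92.
max(56.37, 98.9, 65.92) = 98.9.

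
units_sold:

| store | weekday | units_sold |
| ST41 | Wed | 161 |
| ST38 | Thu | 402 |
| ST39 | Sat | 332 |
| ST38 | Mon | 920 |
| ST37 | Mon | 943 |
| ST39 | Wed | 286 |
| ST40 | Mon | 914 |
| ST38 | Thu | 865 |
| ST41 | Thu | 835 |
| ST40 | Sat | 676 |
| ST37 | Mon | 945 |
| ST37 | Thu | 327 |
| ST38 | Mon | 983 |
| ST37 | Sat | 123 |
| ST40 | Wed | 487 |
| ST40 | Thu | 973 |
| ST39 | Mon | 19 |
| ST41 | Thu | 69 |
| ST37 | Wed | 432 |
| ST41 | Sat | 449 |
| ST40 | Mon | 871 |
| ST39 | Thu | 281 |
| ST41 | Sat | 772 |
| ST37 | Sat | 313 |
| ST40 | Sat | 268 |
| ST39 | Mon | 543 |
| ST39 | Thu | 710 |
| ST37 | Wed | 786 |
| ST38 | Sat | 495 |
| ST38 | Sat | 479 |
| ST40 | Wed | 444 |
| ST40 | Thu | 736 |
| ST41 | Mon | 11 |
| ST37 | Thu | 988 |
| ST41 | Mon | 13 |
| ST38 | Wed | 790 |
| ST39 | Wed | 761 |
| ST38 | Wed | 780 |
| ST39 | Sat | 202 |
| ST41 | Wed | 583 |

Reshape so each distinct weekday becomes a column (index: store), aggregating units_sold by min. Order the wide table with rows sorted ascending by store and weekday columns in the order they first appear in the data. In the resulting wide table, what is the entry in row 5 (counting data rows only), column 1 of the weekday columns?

With rows sorted ascending by store, row 5 is store=ST41. weekday columns in first-appearance order: Wed, Thu, Sat, Mon; column 1 is Wed.
Long rows with store=ST41, weekday=Wed: min(161, 583) = 161.

161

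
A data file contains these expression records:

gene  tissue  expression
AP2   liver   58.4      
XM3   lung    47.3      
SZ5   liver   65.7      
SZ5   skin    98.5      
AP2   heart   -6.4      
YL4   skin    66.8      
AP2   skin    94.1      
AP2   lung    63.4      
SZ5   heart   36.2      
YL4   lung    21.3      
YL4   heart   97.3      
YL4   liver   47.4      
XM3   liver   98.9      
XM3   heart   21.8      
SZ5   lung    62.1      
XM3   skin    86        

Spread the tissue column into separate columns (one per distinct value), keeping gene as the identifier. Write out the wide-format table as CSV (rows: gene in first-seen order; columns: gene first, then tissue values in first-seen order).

Columns: gene plus the 4 distinct tissue values (liver, lung, skin, heart).
For example, row AP2 column liver takes expression=58.4 from the long row (AP2, liver).

gene,liver,lung,skin,heart
AP2,58.4,63.4,94.1,-6.4
XM3,98.9,47.3,86,21.8
SZ5,65.7,62.1,98.5,36.2
YL4,47.4,21.3,66.8,97.3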